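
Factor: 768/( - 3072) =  - 2^( - 2) = -1/4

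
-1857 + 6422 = 4565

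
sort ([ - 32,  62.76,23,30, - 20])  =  [ - 32, - 20,23,30,62.76]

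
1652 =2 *826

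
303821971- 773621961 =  - 469799990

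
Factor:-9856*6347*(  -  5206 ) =325666702592 = 2^8*7^1*11^2*19^1*137^1*577^1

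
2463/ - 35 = -71 + 22/35 = - 70.37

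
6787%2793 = 1201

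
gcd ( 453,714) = 3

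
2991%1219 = 553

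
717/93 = 239/31 = 7.71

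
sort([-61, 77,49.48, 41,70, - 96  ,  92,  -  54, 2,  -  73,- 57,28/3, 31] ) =[- 96, -73, - 61,- 57, - 54,  2, 28/3, 31, 41 , 49.48, 70, 77, 92 ]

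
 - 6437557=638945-7076502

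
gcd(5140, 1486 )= 2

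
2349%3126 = 2349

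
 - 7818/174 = - 45 + 2/29= - 44.93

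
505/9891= 505/9891 = 0.05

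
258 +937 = 1195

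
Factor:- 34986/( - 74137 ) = 2^1*3^1*7^1*89^( - 1 ) = 42/89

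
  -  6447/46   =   - 141 + 39/46 = - 140.15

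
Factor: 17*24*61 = 2^3 * 3^1 * 17^1*61^1 = 24888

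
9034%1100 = 234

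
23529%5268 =2457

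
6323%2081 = 80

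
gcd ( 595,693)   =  7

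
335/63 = 335/63   =  5.32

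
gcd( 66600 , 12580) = 740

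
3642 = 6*607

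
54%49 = 5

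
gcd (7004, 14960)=68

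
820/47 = 820/47=17.45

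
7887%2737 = 2413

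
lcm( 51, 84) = 1428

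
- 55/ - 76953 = 55/76953 = 0.00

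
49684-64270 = -14586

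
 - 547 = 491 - 1038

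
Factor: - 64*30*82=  - 157440=- 2^8*3^1*5^1*41^1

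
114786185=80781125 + 34005060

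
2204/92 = 23 + 22/23 =23.96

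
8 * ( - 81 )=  - 648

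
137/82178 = 137/82178 =0.00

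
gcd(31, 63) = 1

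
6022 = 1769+4253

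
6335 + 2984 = 9319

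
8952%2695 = 867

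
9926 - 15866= - 5940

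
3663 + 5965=9628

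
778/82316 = 389/41158 = 0.01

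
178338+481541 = 659879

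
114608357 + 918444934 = 1033053291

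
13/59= 13/59  =  0.22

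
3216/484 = 6 + 78/121 = 6.64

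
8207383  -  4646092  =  3561291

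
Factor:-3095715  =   - 3^1*5^1*7^1 * 29483^1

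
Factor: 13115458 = 2^1*113^1 * 131^1*443^1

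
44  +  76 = 120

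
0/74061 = 0 = 0.00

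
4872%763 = 294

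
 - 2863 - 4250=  - 7113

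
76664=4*19166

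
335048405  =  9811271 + 325237134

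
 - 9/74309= - 1+74300/74309= - 0.00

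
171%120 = 51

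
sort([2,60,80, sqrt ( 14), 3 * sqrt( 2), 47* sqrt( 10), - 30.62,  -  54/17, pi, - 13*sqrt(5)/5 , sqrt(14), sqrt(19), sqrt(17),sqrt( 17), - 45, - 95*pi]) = [-95*pi, - 45, - 30.62, - 13*sqrt(5 ) /5, - 54/17, 2, pi, sqrt(14 ), sqrt( 14), sqrt(17), sqrt( 17), 3*sqrt( 2), sqrt( 19), 60, 80, 47*sqrt(10 )]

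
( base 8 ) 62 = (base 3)1212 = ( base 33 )1H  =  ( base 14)38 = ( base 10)50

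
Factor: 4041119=4041119^1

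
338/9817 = 338/9817 = 0.03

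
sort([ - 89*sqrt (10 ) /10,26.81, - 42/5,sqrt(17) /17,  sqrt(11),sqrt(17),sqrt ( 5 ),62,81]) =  [-89*sqrt( 10) /10, - 42/5,sqrt( 17)/17,sqrt(5 ),sqrt(11),sqrt( 17), 26.81,62,81] 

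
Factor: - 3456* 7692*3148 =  - 83685021696 = - 2^11*3^4*641^1* 787^1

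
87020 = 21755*4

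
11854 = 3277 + 8577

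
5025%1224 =129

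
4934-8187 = -3253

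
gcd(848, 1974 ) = 2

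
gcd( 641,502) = 1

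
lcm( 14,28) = 28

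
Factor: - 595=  - 5^1*7^1*17^1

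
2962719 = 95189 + 2867530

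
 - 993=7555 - 8548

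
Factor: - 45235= - 5^1*83^1*109^1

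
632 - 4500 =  - 3868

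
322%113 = 96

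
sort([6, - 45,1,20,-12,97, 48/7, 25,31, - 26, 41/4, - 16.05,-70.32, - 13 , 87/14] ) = [- 70.32, - 45,-26 , - 16.05,-13, - 12, 1,6, 87/14,48/7,41/4, 20,25, 31,97] 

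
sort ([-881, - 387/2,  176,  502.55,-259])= [ - 881,-259, - 387/2,  176, 502.55 ]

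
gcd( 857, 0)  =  857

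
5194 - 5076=118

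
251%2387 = 251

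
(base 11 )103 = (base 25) 4O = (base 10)124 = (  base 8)174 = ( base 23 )59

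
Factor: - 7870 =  - 2^1*5^1*787^1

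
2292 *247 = 566124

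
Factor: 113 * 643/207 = 72659/207= 3^( - 2 ) * 23^( - 1)*113^1*643^1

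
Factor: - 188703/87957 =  -3^1*241^1 * 337^( - 1 ) = - 723/337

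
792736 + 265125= 1057861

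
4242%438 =300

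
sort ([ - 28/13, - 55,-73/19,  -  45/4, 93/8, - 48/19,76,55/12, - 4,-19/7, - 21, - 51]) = [ - 55, - 51, - 21, - 45/4, - 4, - 73/19, - 19/7,- 48/19, - 28/13,  55/12,93/8, 76]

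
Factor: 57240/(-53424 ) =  - 2^( - 1 )*3^1*5^1*7^(- 1 ) = -  15/14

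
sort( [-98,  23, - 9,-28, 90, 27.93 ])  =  [ - 98,  -  28,- 9, 23,27.93, 90]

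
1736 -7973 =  - 6237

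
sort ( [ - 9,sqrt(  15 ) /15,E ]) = [-9, sqrt(15 ) /15 , E ] 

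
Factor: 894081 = 3^1 * 17^1 * 47^1 *373^1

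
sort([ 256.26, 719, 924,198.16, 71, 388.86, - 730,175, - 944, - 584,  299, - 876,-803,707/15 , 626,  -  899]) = [ - 944, - 899, -876, - 803, - 730, - 584,707/15 , 71, 175, 198.16,256.26,299, 388.86, 626, 719 , 924 ]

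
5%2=1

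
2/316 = 1/158 = 0.01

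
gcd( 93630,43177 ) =1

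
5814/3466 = 2907/1733  =  1.68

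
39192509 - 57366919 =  - 18174410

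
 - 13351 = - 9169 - 4182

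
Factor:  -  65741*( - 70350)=4624879350 = 2^1 * 3^1 * 5^2*7^1 *13^2*67^1 * 389^1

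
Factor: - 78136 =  - 2^3*9767^1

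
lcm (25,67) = 1675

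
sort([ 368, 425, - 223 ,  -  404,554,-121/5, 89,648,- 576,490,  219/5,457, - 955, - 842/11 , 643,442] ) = [ - 955,  -  576,  -  404, -223 ,-842/11, - 121/5, 219/5, 89,  368,  425 , 442,457,490 , 554,643, 648]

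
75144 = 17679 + 57465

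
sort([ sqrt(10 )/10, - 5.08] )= [ -5.08,  sqrt( 10)/10]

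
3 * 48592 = 145776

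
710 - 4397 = -3687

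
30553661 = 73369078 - 42815417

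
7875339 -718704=7156635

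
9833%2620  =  1973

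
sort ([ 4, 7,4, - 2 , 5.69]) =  [ -2,4,4,5.69, 7] 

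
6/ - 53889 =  - 1 + 17961/17963 =-0.00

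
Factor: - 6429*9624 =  - 61872696 =- 2^3 * 3^2*401^1* 2143^1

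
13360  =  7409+5951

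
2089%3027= 2089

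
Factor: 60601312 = 2^5*1277^1 * 1483^1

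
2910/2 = 1455 =1455.00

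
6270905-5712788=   558117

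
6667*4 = 26668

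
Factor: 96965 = 5^1*11^1* 41^1*43^1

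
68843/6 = 11473 + 5/6 = 11473.83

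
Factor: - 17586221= - 101^1*174121^1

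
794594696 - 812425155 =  - 17830459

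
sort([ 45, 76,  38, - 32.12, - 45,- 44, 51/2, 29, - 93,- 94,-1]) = [ - 94 , - 93, - 45 , - 44, - 32.12, - 1, 51/2,29,38,  45, 76 ]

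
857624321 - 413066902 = 444557419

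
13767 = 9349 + 4418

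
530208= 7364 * 72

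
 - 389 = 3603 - 3992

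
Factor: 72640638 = 2^1*3^4*7^2*9151^1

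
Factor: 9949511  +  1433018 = 11382529 = 29^1*389^1 *1009^1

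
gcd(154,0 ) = 154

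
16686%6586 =3514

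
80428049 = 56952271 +23475778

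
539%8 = 3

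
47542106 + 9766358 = 57308464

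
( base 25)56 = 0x83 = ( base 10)131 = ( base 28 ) 4j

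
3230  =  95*34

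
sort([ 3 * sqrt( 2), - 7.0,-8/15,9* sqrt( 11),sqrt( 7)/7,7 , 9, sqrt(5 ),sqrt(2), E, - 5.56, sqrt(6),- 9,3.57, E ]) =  [ - 9, - 7.0, - 5.56, - 8/15, sqrt( 7)/7, sqrt( 2), sqrt( 5),sqrt( 6), E, E, 3.57,3*sqrt(2), 7, 9, 9 * sqrt( 11) ]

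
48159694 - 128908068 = - 80748374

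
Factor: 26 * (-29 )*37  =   - 27898= - 2^1 * 13^1*29^1*37^1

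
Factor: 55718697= 3^1*19^1*977521^1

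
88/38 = 44/19 = 2.32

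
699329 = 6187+693142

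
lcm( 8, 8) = 8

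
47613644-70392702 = -22779058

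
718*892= 640456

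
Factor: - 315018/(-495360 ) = 2^(  -  7 )*5^( - 1 )*11^1*37^1 = 407/640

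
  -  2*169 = - 338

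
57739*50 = 2886950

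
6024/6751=6024/6751 = 0.89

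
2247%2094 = 153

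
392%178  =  36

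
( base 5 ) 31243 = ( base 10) 2073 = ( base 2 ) 100000011001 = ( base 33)1TR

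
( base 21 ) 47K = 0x78B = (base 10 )1931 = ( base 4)132023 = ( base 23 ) 3EM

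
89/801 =1/9 = 0.11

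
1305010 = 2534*515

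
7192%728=640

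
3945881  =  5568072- 1622191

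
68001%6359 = 4411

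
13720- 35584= - 21864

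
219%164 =55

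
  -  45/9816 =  - 15/3272  =  - 0.00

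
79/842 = 79/842 = 0.09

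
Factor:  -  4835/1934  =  -5/2 =- 2^(-1 )*5^1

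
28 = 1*28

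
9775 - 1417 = 8358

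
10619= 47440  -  36821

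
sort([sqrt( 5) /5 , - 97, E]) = [ - 97,sqrt(5) /5,  E] 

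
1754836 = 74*23714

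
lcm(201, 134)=402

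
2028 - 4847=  - 2819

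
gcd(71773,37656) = 1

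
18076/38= 9038/19 = 475.68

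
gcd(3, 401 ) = 1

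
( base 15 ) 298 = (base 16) 251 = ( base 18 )1EH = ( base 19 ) 1c4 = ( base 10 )593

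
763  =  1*763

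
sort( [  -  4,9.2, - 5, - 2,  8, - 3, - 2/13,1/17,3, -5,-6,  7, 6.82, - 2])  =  [  -  6, - 5,-5,  -  4, - 3,-2, - 2, - 2/13, 1/17, 3,6.82, 7 , 8, 9.2]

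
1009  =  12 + 997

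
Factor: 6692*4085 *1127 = 30808596140 = 2^2*5^1*7^3*19^1*23^1*43^1*239^1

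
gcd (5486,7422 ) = 2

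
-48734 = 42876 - 91610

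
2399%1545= 854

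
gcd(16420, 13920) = 20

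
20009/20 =20009/20 =1000.45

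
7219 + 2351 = 9570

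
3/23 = 3/23 = 0.13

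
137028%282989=137028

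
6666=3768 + 2898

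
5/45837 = 5/45837 = 0.00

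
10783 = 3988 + 6795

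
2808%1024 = 760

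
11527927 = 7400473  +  4127454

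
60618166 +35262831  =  95880997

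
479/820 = 479/820 = 0.58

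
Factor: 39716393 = 39716393^1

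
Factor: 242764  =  2^2*137^1*443^1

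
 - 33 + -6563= - 6596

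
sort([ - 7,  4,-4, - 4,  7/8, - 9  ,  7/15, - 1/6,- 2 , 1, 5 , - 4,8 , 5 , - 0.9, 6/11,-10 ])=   [ - 10, - 9, - 7, - 4, - 4,-4, - 2, - 0.9, - 1/6, 7/15, 6/11, 7/8,1 , 4, 5,  5, 8 ] 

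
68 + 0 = 68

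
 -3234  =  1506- 4740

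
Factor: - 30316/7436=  - 53/13 = -  13^( - 1 )* 53^1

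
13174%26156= 13174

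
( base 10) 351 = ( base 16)15f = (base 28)cf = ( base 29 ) c3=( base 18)119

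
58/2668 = 1/46=0.02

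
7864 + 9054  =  16918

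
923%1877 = 923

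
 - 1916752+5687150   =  3770398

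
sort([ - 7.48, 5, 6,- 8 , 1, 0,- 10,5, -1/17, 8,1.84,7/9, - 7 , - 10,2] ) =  [ - 10, -10, - 8, - 7.48, - 7, - 1/17, 0,  7/9, 1,  1.84,2 , 5, 5, 6, 8]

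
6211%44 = 7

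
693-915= - 222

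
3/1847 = 3/1847  =  0.00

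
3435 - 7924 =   -  4489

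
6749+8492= 15241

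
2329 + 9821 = 12150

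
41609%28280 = 13329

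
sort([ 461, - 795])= [ - 795, 461] 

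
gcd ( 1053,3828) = 3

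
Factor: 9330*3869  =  2^1* 3^1*5^1*53^1 *73^1*311^1=36097770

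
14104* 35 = 493640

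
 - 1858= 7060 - 8918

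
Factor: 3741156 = 2^2*3^2*17^1*6113^1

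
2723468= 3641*748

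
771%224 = 99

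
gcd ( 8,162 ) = 2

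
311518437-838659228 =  - 527140791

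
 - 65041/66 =-65041/66= - 985.47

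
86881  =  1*86881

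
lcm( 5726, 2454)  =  17178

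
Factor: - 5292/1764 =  - 3  =  - 3^1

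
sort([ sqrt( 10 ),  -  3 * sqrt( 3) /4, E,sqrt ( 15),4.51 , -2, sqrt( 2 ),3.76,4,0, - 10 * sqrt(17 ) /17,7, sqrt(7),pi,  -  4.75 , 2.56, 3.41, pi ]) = [ - 4.75, - 10*sqrt( 17 )/17, - 2, - 3*sqrt(3)/4,0,sqrt ( 2),2.56, sqrt( 7),E, pi,pi, sqrt(10),3.41,3.76,sqrt(15),  4, 4.51,  7 ] 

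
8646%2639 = 729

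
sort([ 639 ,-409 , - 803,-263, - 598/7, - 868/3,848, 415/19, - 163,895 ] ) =[-803,  -  409, - 868/3, - 263, - 163, - 598/7,415/19, 639, 848,895]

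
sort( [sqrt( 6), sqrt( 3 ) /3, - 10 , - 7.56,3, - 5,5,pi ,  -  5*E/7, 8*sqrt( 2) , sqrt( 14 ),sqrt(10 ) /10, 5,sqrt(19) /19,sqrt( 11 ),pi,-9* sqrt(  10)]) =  [-9*sqrt( 10 ), -10, - 7.56, - 5, - 5*E/7,sqrt(19) /19,sqrt( 10 )/10, sqrt(3) /3,sqrt(6),3,pi,pi, sqrt( 11),sqrt ( 14),5, 5 , 8 *sqrt( 2) ]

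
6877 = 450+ 6427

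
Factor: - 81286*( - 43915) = 3569674690 = 2^1*5^1 * 97^1*419^1*8783^1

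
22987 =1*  22987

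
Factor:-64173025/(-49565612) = 2^ (-2)*5^2*7^1 * 366703^1*12391403^( - 1 )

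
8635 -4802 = 3833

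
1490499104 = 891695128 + 598803976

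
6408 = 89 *72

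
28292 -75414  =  -47122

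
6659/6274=6659/6274 = 1.06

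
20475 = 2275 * 9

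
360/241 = 1 + 119/241 = 1.49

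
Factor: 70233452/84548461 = 2^2 * 19^ ( - 1)*4449919^( - 1)*17558363^1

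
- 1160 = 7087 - 8247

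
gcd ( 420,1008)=84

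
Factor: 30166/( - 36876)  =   - 2^( - 1)*3^(-1)*7^( - 1)*439^( - 1 )*15083^1 = - 15083/18438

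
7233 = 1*7233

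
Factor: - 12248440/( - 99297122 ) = 2^2*5^1*29^1*37^(-1)*89^ ( - 1)*10559^1*15077^ ( - 1) = 6124220/49648561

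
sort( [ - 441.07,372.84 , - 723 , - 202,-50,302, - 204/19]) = [ - 723, - 441.07,-202, - 50, - 204/19,302, 372.84] 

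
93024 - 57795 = 35229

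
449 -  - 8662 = 9111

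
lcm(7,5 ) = 35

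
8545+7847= 16392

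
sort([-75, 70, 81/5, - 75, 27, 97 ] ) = [ - 75, - 75, 81/5, 27, 70, 97] 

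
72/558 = 4/31 = 0.13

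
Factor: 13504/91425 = 2^6*3^(-1) * 5^( - 2 )*23^(-1 )*53^( - 1)*211^1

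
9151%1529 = 1506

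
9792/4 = 2448=2448.00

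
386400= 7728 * 50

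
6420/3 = 2140 =2140.00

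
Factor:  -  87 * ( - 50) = 2^1 * 3^1*5^2*29^1 = 4350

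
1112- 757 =355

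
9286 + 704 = 9990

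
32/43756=8/10939 = 0.00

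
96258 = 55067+41191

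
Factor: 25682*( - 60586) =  - 2^2*12841^1 * 30293^1  =  -1555969652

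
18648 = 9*2072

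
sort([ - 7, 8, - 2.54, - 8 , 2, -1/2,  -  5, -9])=[-9, - 8,-7, - 5, - 2.54, - 1/2,2,  8]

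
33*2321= 76593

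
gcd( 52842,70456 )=17614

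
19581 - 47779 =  - 28198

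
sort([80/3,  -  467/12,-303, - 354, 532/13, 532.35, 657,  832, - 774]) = [ - 774,-354 , - 303, - 467/12 , 80/3,532/13,532.35, 657, 832 ] 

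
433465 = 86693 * 5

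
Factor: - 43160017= - 43160017^1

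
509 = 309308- 308799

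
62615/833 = 75 +20/119 = 75.17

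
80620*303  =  24427860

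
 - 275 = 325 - 600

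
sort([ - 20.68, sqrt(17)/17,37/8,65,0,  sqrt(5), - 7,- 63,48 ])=[ - 63 , - 20.68, - 7, 0,sqrt( 17)/17,sqrt ( 5 ),37/8, 48,65] 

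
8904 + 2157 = 11061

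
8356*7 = 58492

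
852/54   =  15 +7/9 = 15.78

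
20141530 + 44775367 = 64916897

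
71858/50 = 1437 + 4/25=1437.16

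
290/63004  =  145/31502 = 0.00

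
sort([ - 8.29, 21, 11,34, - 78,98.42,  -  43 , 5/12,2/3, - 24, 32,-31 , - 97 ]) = [ - 97, - 78, - 43, - 31, - 24, - 8.29,  5/12,2/3,11,21,32,34,98.42]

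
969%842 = 127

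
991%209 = 155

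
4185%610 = 525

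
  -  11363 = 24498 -35861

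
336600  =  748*450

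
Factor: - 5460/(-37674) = 2^1*3^( - 1)*5^1*23^( - 1)=10/69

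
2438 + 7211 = 9649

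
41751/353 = 118+97/353 = 118.27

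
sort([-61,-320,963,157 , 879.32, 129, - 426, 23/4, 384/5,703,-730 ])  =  [ - 730 , - 426,-320, - 61,23/4, 384/5, 129 , 157,  703,879.32,963]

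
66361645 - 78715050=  - 12353405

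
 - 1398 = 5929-7327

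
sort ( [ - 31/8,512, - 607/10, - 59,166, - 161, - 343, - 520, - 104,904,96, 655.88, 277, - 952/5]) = [ - 520, - 343,-952/5, - 161, - 104, - 607/10 , - 59, -31/8,96 , 166 , 277, 512,655.88,904]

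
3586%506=44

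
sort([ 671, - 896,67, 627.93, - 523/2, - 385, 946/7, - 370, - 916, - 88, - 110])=[-916, - 896, - 385,-370, - 523/2, - 110,-88,67,946/7,  627.93,671 ]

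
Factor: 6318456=2^3*3^1*263269^1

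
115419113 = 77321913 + 38097200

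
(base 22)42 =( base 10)90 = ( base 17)55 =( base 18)50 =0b1011010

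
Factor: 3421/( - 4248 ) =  - 2^(- 3)*3^ ( - 2)*11^1*59^( - 1)*311^1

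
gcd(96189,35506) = 1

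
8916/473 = 8916/473 =18.85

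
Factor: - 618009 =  - 3^1 * 7^1*29429^1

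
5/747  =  5/747 =0.01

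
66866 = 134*499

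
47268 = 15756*3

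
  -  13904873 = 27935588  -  41840461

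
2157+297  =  2454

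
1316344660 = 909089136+407255524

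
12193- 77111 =  -  64918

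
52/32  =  13/8 = 1.62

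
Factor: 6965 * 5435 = 37854775 = 5^2*7^1*199^1*1087^1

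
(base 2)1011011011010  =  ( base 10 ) 5850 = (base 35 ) 4r5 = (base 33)5c9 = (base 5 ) 141400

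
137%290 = 137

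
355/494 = 355/494=0.72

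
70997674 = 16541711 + 54455963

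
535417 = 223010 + 312407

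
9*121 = 1089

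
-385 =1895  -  2280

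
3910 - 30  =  3880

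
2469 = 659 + 1810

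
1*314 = 314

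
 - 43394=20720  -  64114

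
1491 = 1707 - 216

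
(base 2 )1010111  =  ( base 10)87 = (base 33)2l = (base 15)5c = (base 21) 43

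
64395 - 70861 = -6466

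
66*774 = 51084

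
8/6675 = 8/6675 = 0.00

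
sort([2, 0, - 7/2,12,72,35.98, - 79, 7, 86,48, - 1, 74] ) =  [ - 79, - 7/2, - 1, 0,2, 7, 12,35.98, 48,  72,74, 86] 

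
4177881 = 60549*69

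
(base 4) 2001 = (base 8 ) 201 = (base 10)129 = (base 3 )11210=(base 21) 63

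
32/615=32/615 = 0.05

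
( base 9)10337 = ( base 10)6838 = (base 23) CL7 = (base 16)1AB6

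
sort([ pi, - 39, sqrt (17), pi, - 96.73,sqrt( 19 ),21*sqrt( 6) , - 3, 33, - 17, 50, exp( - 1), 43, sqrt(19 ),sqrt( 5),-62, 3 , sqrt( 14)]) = [ - 96.73,-62,  -  39, - 17, - 3, exp( - 1 ), sqrt(5 ),3, pi , pi, sqrt(14), sqrt( 17), sqrt( 19 ), sqrt(19 ),33, 43,50,21 * sqrt(6) ]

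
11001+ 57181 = 68182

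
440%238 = 202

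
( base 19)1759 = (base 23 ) hle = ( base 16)2512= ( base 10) 9490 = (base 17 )1fe4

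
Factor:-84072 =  - 2^3*3^1*31^1 * 113^1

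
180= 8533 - 8353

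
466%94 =90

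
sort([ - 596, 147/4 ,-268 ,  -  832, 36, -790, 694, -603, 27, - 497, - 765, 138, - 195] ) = [  -  832, - 790, - 765, - 603 , - 596, - 497, - 268, - 195, 27, 36, 147/4, 138,694]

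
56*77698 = 4351088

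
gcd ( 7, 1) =1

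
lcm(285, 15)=285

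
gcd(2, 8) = 2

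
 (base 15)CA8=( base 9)3825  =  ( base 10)2858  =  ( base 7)11222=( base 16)B2A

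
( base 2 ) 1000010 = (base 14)4a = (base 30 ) 26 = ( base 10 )66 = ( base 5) 231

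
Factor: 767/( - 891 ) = - 3^( - 4 )*11^( - 1)*13^1*59^1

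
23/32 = 23/32  =  0.72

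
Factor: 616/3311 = 8/43 = 2^3*43^ (  -  1)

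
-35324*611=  - 21582964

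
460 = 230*2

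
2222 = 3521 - 1299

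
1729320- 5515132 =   -  3785812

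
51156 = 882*58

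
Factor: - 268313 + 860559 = 2^1*17^1*17419^1=592246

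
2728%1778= 950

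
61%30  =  1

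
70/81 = 70/81 = 0.86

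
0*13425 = 0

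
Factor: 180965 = 5^1*17^1*2129^1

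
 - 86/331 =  - 86/331=- 0.26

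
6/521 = 6/521 = 0.01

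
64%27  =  10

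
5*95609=478045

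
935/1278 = 935/1278 =0.73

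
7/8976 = 7/8976 = 0.00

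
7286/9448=3643/4724 = 0.77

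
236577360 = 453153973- 216576613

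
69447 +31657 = 101104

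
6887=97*71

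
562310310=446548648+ 115761662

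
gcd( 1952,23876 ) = 4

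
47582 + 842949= 890531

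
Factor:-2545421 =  - 71^1*35851^1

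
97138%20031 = 17014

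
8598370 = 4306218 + 4292152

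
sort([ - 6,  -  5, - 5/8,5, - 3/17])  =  [ - 6, - 5, - 5/8,  -  3/17, 5] 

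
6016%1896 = 328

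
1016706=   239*4254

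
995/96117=5/483  =  0.01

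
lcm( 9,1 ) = 9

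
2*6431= 12862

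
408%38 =28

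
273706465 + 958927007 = 1232633472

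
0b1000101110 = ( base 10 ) 558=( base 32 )he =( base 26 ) lc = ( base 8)1056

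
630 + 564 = 1194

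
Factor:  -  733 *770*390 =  - 2^2*3^1*5^2*7^1*11^1*13^1*733^1  =  - 220119900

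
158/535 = 158/535  =  0.30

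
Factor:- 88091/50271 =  - 3^( - 1)*13^( - 1 )*137^1*643^1*1289^( - 1 ) 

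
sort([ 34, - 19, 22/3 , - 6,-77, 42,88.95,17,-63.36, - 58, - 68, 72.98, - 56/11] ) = [-77, - 68 , - 63.36,-58, - 19,-6 , - 56/11,22/3,17, 34,42,72.98, 88.95]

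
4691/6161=4691/6161 = 0.76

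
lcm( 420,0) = 0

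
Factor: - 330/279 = -110/93 = - 2^1 * 3^(- 1)*5^1*11^1*31^(  -  1)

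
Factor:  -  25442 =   -  2^1*12721^1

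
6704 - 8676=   -  1972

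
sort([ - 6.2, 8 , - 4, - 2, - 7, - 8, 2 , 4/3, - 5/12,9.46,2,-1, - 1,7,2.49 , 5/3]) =[ - 8, - 7,  -  6.2, - 4, - 2,  -  1, - 1, - 5/12,4/3, 5/3,2, 2,2.49,  7,  8,9.46]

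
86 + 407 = 493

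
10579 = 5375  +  5204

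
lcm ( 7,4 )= 28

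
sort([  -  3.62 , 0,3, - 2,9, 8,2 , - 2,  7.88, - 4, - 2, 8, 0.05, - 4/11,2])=[ - 4 , - 3.62, - 2, - 2, - 2,- 4/11, 0, 0.05, 2, 2, 3,7.88,8, 8,9]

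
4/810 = 2/405  =  0.00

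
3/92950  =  3/92950 = 0.00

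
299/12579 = 299/12579=0.02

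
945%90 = 45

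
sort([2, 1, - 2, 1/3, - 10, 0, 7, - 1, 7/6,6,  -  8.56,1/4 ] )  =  [ - 10, - 8.56, - 2,  -  1, 0, 1/4 , 1/3, 1, 7/6, 2, 6,7]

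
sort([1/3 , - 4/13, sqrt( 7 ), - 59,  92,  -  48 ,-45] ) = [ - 59, - 48, - 45, - 4/13, 1/3, sqrt( 7), 92]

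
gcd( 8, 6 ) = 2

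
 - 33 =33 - 66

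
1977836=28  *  70637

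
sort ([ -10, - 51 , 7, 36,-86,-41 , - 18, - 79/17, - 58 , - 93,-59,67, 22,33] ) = [ - 93,- 86,-59,  -  58,  -  51 ,  -  41, - 18, - 10, - 79/17,7, 22, 33 , 36 , 67]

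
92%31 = 30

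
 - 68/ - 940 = 17/235 = 0.07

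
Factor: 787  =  787^1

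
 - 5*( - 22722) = 113610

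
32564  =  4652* 7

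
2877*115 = 330855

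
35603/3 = 35603/3  =  11867.67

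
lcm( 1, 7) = 7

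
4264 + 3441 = 7705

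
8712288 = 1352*6444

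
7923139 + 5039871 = 12963010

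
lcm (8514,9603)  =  825858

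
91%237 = 91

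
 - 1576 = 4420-5996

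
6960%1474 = 1064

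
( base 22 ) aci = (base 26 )7f0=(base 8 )12002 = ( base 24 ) 8la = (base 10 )5122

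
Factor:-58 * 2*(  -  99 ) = 2^2*3^2  *  11^1*29^1 = 11484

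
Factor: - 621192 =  - 2^3*3^1*11^1*13^1*181^1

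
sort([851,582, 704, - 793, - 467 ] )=[ - 793 , - 467,582,704 , 851] 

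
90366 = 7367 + 82999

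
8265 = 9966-1701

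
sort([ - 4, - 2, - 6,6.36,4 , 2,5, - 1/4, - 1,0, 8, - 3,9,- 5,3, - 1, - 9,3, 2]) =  [-9, - 6, - 5, - 4, - 3,  -  2, - 1,  -  1, -1/4,0,  2, 2,  3,3,4,5, 6.36, 8,9] 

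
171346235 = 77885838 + 93460397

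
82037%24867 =7436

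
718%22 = 14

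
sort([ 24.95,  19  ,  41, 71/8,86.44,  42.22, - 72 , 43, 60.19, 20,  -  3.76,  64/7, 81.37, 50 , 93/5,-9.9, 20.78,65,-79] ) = [ - 79,-72, - 9.9, - 3.76,  71/8  ,  64/7,  93/5 , 19, 20, 20.78, 24.95,41, 42.22, 43,50, 60.19,  65,  81.37, 86.44 ] 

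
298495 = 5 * 59699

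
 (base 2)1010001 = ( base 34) 2d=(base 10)81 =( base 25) 36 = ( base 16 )51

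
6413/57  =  112 + 29/57=112.51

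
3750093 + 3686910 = 7437003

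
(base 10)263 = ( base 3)100202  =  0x107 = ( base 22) bl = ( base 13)173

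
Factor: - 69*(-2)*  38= 2^2*3^1*19^1*23^1 =5244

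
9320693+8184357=17505050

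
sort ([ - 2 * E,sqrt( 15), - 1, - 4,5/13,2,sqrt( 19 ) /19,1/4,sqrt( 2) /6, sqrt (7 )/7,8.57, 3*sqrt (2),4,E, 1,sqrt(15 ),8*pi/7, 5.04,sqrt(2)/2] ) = [-2 * E, - 4,-1,sqrt(19)/19,sqrt( 2)/6,  1/4, sqrt( 7)/7,5/13,sqrt ( 2)/2, 1 , 2,E, 8*pi/7, sqrt( 15),sqrt ( 15),4 , 3*sqrt( 2 ),5.04,8.57] 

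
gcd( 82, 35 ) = 1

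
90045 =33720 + 56325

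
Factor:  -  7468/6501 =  - 2^2*  3^( - 1) * 11^ ( - 1) * 197^( - 1)*1867^1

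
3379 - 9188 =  - 5809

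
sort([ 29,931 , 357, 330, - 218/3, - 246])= [-246, - 218/3,29,330, 357, 931] 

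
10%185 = 10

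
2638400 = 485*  5440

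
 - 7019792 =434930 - 7454722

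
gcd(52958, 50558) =2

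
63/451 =63/451=0.14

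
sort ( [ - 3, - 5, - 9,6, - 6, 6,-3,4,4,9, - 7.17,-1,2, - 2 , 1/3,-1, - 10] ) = [ -10, - 9  ,-7.17, - 6, - 5, - 3, - 3, - 2,-1,-1,1/3,2,4 , 4,6,6,9 ]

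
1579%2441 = 1579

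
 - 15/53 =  - 15/53 = -0.28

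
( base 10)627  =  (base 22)16b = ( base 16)273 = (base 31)K7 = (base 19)1E0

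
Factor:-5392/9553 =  - 2^4*41^(-1) * 233^(-1 )*337^1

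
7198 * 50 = 359900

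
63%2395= 63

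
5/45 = 1/9 = 0.11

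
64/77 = 64/77  =  0.83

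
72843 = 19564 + 53279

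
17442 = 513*34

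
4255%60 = 55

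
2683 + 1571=4254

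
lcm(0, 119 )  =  0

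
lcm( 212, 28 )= 1484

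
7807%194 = 47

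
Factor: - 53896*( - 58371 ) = 2^3*3^1 *6737^1 * 19457^1  =  3145963416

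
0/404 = 0 = 0.00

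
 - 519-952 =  - 1471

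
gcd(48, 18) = 6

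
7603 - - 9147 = 16750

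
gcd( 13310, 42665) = 5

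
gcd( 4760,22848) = 952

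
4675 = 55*85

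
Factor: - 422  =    -  2^1*211^1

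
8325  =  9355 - 1030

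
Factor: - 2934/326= - 9 = - 3^2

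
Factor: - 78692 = - 2^2*103^1* 191^1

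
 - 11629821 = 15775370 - 27405191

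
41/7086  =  41/7086 = 0.01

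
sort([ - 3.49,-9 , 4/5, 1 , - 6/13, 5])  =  [-9, - 3.49 ,  -  6/13, 4/5, 1, 5] 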